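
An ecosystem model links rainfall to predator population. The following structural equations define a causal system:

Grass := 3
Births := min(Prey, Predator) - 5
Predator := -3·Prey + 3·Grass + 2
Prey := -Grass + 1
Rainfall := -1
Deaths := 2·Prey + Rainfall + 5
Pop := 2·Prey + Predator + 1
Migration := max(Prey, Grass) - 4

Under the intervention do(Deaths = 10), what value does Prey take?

-2

do(Deaths=10) replaces the equation Deaths := 2·Prey + Rainfall + 5 with the constant Deaths = 10.
Prey is not downstream of the intervention, so its value is determined by the original equations.
Prey = -Grass + 1  [with Grass=3]  = -2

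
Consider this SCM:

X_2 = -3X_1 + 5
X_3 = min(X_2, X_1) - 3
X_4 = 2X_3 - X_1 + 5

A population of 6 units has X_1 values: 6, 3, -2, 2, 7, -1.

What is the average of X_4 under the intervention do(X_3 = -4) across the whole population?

do(X_3=-4) breaks X_3's dependence on X_1. With X_3=-4 fixed, X_4 across the units is -9, -6, -1, -5, -10, -2, mean -5.5.

-5.5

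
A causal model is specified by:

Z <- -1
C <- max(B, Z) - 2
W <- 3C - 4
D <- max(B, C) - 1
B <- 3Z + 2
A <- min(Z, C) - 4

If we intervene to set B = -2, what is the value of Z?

Under do(B=-2), the mechanism B <- 3Z + 2 is discarded; B is fixed at -2.
Z is not downstream of the intervention, so its value is determined by the original equations.

-1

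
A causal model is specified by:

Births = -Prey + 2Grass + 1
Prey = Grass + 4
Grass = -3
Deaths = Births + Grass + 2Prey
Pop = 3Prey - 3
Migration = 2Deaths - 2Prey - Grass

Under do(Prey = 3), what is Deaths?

Under do(Prey=3), the mechanism Prey = Grass + 4 is discarded; Prey is fixed at 3.
Births = -Prey + 2Grass + 1  [with Prey=3, Grass=-3]  = -8
Deaths = Births + Grass + 2Prey  [with Births=-8, Grass=-3, Prey=3]  = -5

-5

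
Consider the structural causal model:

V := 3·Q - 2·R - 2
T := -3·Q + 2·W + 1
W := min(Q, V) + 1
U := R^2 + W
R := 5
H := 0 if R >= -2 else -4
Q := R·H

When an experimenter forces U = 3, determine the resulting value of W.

The intervention breaks the incoming arrows to U: U := R^2 + W no longer applies, and U = 3.
W is not downstream of the intervention, so its value is determined by the original equations.
H = 0 if R >= -2 else -4  [with R=5]  = 0
Q = R·H  [with R=5, H=0]  = 0
V = 3·Q - 2·R - 2  [with Q=0, R=5]  = -12
W = min(Q, V) + 1  [with Q=0, V=-12]  = -11

-11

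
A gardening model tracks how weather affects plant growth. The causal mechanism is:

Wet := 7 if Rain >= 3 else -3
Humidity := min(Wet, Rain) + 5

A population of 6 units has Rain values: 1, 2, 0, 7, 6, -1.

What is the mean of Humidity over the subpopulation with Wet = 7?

Observing Wet=7 restricts to units where Wet's equation naturally yields 7: Rain ∈ {7, 6}. In that subpopulation Humidity = 12, 11, mean 11.5.

11.5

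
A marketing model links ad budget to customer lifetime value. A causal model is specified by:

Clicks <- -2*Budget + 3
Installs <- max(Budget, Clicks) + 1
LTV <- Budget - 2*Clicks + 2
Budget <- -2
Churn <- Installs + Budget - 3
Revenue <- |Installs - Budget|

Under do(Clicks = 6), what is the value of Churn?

2

Under do(Clicks=6), the mechanism Clicks <- -2*Budget + 3 is discarded; Clicks is fixed at 6.
Installs = max(Budget, Clicks) + 1  [with Budget=-2, Clicks=6]  = 7
Churn = Installs + Budget - 3  [with Installs=7, Budget=-2]  = 2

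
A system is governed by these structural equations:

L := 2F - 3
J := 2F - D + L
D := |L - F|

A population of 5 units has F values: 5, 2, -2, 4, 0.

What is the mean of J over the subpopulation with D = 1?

Conditioning on D=1 selects the 2 unit(s) with F ∈ {2, 4}. Their J values: 4, 12. Mean = 8.

8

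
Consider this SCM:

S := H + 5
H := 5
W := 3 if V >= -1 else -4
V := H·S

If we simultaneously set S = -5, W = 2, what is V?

The joint intervention fixes S = -5, W = 2, removing each variable's own equation.
V = H·S  [with H=5, S=-5]  = -25

-25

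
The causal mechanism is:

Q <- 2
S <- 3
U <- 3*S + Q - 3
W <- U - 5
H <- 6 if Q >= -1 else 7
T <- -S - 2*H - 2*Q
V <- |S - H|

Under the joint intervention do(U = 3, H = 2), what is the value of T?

Setting U = 3, H = 2 by intervention discards those variables' equations.
T = -S - 2*H - 2*Q  [with S=3, H=2, Q=2]  = -11

-11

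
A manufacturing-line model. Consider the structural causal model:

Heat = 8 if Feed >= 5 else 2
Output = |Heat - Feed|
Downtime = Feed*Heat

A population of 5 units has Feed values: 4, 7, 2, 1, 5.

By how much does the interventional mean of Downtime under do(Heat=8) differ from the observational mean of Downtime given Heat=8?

do(Heat=8) breaks Heat's dependence on Feed. With Heat=8 fixed, Downtime across the units is 32, 56, 16, 8, 40, mean 30.4.
E[Downtime|Heat=8] averages over only the 2 units with Heat=8 (Feed = 7, 5): Downtime = 56, 40, mean 48.
Difference = 30.4 − 48 = -17.6.

-17.6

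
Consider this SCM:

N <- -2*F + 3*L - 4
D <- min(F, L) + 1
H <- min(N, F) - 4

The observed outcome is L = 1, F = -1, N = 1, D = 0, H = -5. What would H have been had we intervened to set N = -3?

-7

do(N=-3) replaces the equation N <- -2*F + 3*L - 4 with the constant N = -3.
H = min(N, F) - 4  [with N=-3, F=-1]  = -7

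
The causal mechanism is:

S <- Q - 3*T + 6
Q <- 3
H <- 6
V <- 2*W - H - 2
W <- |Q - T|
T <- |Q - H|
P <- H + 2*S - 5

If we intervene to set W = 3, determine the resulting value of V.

-2

The intervention breaks the incoming arrows to W: W <- |Q - T| no longer applies, and W = 3.
V = 2*W - H - 2  [with W=3, H=6]  = -2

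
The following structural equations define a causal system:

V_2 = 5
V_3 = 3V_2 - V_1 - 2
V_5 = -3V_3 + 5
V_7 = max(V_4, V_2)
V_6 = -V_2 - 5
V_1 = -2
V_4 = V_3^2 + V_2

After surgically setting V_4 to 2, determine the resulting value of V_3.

Under do(V_4=2), the mechanism V_4 = V_3^2 + V_2 is discarded; V_4 is fixed at 2.
Since V_3 is not a descendant of the intervened variable, it is unaffected.
V_3 = 3V_2 - V_1 - 2  [with V_2=5, V_1=-2]  = 15

15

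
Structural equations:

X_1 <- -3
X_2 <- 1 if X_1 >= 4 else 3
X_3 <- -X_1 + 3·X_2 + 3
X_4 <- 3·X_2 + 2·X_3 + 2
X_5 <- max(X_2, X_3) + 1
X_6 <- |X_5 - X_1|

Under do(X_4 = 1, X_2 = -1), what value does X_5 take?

4

The joint intervention fixes X_4 = 1, X_2 = -1, removing each variable's own equation.
X_3 = -X_1 + 3·X_2 + 3  [with X_1=-3, X_2=-1]  = 3
X_5 = max(X_2, X_3) + 1  [with X_2=-1, X_3=3]  = 4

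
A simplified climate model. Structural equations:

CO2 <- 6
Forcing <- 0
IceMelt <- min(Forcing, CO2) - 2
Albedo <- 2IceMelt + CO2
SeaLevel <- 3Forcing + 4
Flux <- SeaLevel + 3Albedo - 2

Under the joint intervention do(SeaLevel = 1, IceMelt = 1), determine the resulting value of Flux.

23

The joint intervention fixes SeaLevel = 1, IceMelt = 1, removing each variable's own equation.
Albedo = 2IceMelt + CO2  [with IceMelt=1, CO2=6]  = 8
Flux = SeaLevel + 3Albedo - 2  [with SeaLevel=1, Albedo=8]  = 23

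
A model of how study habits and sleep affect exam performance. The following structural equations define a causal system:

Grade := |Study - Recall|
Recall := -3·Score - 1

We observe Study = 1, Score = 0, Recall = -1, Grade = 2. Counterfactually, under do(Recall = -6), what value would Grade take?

The intervention breaks the incoming arrows to Recall: Recall := -3·Score - 1 no longer applies, and Recall = -6.
Grade = |Study - Recall|  [with Study=1, Recall=-6]  = 7

7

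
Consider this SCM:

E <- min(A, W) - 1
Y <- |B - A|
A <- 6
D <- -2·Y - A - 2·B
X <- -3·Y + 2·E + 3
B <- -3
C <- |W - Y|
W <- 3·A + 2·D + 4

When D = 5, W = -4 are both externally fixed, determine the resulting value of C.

13

The joint intervention fixes D = 5, W = -4, removing each variable's own equation.
Y = |B - A|  [with B=-3, A=6]  = 9
C = |W - Y|  [with W=-4, Y=9]  = 13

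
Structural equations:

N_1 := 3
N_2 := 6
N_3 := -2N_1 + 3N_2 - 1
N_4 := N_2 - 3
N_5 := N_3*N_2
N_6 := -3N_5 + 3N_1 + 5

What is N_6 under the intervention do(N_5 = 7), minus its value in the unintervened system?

177

The intervention breaks the incoming arrows to N_5: N_5 := N_3*N_2 no longer applies, and N_5 = 7.
N_6 = -3N_5 + 3N_1 + 5  [with N_5=7, N_1=3]  = -7
Without intervention: N_3 = -2N_1 + 3N_2 - 1  [with N_1=3, N_2=6]  = 11; N_5 = N_3*N_2  [with N_3=11, N_2=6]  = 66; N_6 = -3N_5 + 3N_1 + 5  [with N_5=66, N_1=3]  = -184.
Change = -7 − (-184) = 177.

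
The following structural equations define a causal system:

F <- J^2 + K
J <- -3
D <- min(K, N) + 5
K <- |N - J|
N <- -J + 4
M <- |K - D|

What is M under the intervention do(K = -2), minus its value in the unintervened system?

3

The intervention breaks the incoming arrows to K: K <- |N - J| no longer applies, and K = -2.
N = -J + 4  [with J=-3]  = 7
D = min(K, N) + 5  [with K=-2, N=7]  = 3
M = |K - D|  [with K=-2, D=3]  = 5
Without intervention: N = -J + 4  [with J=-3]  = 7; K = |N - J|  [with N=7, J=-3]  = 10; D = min(K, N) + 5  [with K=10, N=7]  = 12; M = |K - D|  [with K=10, D=12]  = 2.
Change = 5 − 2 = 3.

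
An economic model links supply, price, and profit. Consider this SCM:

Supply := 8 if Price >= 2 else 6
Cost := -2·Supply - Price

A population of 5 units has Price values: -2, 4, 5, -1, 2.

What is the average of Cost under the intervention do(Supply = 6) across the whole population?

-13.6

Under do(Supply=6), Supply's equation is replaced by Supply=6 for every unit. Per-unit Cost: -10, -16, -17, -11, -14. Mean = -13.6.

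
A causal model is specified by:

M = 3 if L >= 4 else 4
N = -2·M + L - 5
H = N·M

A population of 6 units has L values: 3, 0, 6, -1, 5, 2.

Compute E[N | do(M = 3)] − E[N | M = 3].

-3

The intervention sets M=3 in all 6 units regardless of L. Recomputing N per unit gives -8, -11, -5, -12, -6, -9; average -8.5.
E[N|M=3] averages over only the 2 units with M=3 (L = 6, 5): N = -5, -6, mean -5.5.
Difference = -8.5 − (-5.5) = -3.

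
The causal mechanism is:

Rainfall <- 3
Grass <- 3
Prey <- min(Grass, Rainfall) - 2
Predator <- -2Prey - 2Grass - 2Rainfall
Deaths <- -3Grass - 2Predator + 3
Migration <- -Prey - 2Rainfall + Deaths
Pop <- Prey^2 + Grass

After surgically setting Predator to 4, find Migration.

-21

Under do(Predator=4), the mechanism Predator <- -2Prey - 2Grass - 2Rainfall is discarded; Predator is fixed at 4.
Prey = min(Grass, Rainfall) - 2  [with Grass=3, Rainfall=3]  = 1
Deaths = -3Grass - 2Predator + 3  [with Grass=3, Predator=4]  = -14
Migration = -Prey - 2Rainfall + Deaths  [with Prey=1, Rainfall=3, Deaths=-14]  = -21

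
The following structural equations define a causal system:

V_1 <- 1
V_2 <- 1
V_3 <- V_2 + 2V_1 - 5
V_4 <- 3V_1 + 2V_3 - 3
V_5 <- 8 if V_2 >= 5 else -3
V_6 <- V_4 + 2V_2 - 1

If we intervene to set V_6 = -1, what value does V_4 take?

-4

do(V_6=-1) replaces the equation V_6 <- V_4 + 2V_2 - 1 with the constant V_6 = -1.
No directed path runs from V_6 to V_4, so V_4 keeps its natural value.
V_3 = V_2 + 2V_1 - 5  [with V_2=1, V_1=1]  = -2
V_4 = 3V_1 + 2V_3 - 3  [with V_1=1, V_3=-2]  = -4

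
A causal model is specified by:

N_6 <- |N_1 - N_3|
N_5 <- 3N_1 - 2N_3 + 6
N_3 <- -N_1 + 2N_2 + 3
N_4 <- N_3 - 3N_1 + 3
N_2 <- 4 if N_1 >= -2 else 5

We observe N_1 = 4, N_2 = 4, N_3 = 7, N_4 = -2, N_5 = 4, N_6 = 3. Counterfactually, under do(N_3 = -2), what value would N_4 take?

-11

The intervention breaks the incoming arrows to N_3: N_3 <- -N_1 + 2N_2 + 3 no longer applies, and N_3 = -2.
N_4 = N_3 - 3N_1 + 3  [with N_3=-2, N_1=4]  = -11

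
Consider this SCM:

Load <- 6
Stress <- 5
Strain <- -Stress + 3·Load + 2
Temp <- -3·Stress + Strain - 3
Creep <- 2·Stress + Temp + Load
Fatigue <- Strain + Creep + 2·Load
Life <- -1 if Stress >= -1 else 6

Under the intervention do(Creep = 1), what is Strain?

15

do(Creep=1) replaces the equation Creep <- 2·Stress + Temp + Load with the constant Creep = 1.
Strain is not downstream of the intervention, so its value is determined by the original equations.
Strain = -Stress + 3·Load + 2  [with Stress=5, Load=6]  = 15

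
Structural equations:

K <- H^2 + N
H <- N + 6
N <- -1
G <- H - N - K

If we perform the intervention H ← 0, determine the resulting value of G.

2

Under do(H=0), the mechanism H <- N + 6 is discarded; H is fixed at 0.
K = H^2 + N  [with H=0, N=-1]  = -1
G = H - N - K  [with H=0, N=-1, K=-1]  = 2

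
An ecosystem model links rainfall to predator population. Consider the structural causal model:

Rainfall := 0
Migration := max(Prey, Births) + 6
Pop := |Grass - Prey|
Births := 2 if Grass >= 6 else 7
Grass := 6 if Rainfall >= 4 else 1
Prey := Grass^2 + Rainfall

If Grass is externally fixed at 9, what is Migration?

do(Grass=9) replaces the equation Grass := 6 if Rainfall >= 4 else 1 with the constant Grass = 9.
Prey = Grass^2 + Rainfall  [with Grass=9, Rainfall=0]  = 81
Births = 2 if Grass >= 6 else 7  [with Grass=9]  = 2
Migration = max(Prey, Births) + 6  [with Prey=81, Births=2]  = 87

87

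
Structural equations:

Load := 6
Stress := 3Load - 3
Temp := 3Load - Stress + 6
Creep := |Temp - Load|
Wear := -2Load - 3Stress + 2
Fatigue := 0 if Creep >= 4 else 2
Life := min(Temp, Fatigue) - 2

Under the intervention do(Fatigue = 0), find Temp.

9

do(Fatigue=0) replaces the equation Fatigue := 0 if Creep >= 4 else 2 with the constant Fatigue = 0.
Temp is not downstream of the intervention, so its value is determined by the original equations.
Stress = 3Load - 3  [with Load=6]  = 15
Temp = 3Load - Stress + 6  [with Load=6, Stress=15]  = 9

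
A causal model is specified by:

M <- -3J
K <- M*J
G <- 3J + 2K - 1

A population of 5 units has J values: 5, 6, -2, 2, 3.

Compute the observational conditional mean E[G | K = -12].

-25

E[G|K=-12] averages over only the 2 units with K=-12 (J = -2, 2): G = -31, -19, mean -25.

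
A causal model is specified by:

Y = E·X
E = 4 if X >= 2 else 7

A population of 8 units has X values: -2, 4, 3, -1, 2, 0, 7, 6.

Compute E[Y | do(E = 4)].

do(E=4) breaks E's dependence on X. With E=4 fixed, Y across the units is -8, 16, 12, -4, 8, 0, 28, 24, mean 9.5.

9.5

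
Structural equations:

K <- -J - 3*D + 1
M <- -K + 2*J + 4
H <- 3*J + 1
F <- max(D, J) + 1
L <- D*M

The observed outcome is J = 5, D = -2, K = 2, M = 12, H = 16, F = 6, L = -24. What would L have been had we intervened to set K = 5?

-18

The intervention breaks the incoming arrows to K: K <- -J - 3*D + 1 no longer applies, and K = 5.
M = -K + 2*J + 4  [with K=5, J=5]  = 9
L = D*M  [with D=-2, M=9]  = -18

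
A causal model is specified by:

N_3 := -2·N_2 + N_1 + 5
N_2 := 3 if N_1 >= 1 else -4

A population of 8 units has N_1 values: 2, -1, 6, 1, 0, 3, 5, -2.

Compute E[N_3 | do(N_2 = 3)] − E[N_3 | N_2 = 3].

-1.65

Under do(N_2=3), N_2's equation is replaced by N_2=3 for every unit. Per-unit N_3: 1, -2, 5, 0, -1, 2, 4, -3. Mean = 0.75.
Conditioning on N_2=3 selects the 5 unit(s) with N_1 ∈ {2, 6, 1, 3, 5}. Their N_3 values: 1, 5, 0, 2, 4. Mean = 2.4.
Difference = 0.75 − 2.4 = -1.65.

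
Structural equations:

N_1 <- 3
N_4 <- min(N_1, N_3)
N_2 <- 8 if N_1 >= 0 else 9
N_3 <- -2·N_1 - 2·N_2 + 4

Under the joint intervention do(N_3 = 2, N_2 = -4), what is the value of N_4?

2

The joint intervention fixes N_3 = 2, N_2 = -4, removing each variable's own equation.
N_4 = min(N_1, N_3)  [with N_1=3, N_3=2]  = 2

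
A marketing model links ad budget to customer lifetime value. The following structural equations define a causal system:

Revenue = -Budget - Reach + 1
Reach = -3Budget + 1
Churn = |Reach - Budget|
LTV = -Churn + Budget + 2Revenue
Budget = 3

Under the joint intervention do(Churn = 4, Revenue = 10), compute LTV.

Setting Churn = 4, Revenue = 10 by intervention discards those variables' equations.
LTV = -Churn + Budget + 2Revenue  [with Churn=4, Budget=3, Revenue=10]  = 19

19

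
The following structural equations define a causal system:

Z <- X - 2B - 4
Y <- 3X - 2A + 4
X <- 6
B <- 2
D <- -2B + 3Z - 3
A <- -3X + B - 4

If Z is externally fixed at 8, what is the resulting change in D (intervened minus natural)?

30

Intervening sets Z = 8 and removes its equation (Z <- X - 2B - 4).
D = -2B + 3Z - 3  [with B=2, Z=8]  = 17
Without intervention: Z = X - 2B - 4  [with X=6, B=2]  = -2; D = -2B + 3Z - 3  [with B=2, Z=-2]  = -13.
Change = 17 − (-13) = 30.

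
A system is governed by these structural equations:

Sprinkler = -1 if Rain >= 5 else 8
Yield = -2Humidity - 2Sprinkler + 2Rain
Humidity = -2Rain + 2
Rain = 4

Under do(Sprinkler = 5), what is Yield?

Under do(Sprinkler=5), the mechanism Sprinkler = -1 if Rain >= 5 else 8 is discarded; Sprinkler is fixed at 5.
Humidity = -2Rain + 2  [with Rain=4]  = -6
Yield = -2Humidity - 2Sprinkler + 2Rain  [with Humidity=-6, Sprinkler=5, Rain=4]  = 10

10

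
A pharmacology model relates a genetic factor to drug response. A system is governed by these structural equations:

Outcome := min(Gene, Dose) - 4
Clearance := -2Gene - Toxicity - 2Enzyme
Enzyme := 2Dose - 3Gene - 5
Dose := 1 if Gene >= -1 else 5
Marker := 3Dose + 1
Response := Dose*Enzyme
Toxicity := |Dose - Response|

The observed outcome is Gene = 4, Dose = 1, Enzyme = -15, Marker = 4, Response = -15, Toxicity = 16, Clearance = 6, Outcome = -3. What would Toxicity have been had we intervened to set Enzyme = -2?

The intervention breaks the incoming arrows to Enzyme: Enzyme := 2Dose - 3Gene - 5 no longer applies, and Enzyme = -2.
Dose = 1 if Gene >= -1 else 5  [with Gene=4]  = 1
Response = Dose*Enzyme  [with Dose=1, Enzyme=-2]  = -2
Toxicity = |Dose - Response|  [with Dose=1, Response=-2]  = 3

3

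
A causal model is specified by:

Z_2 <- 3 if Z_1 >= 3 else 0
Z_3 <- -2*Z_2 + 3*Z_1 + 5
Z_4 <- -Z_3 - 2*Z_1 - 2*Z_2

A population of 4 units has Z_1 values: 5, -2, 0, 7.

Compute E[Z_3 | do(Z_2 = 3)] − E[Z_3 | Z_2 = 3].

-10.5

Under do(Z_2=3), Z_2's equation is replaced by Z_2=3 for every unit. Per-unit Z_3: 14, -7, -1, 20. Mean = 6.5.
Conditioning on Z_2=3 selects the 2 unit(s) with Z_1 ∈ {5, 7}. Their Z_3 values: 14, 20. Mean = 17.
Difference = 6.5 − 17 = -10.5.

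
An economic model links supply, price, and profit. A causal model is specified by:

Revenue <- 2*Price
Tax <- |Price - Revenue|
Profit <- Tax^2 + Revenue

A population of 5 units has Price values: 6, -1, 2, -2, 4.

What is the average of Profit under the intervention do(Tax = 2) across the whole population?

Every unit gets Tax=2 under the intervention. Profit values become 16, 2, 8, 0, 12; E[Profit|do(Tax=2)] = 7.6.

7.6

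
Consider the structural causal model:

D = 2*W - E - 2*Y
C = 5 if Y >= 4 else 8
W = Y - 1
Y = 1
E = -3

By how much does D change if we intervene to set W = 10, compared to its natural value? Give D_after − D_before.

The intervention breaks the incoming arrows to W: W = Y - 1 no longer applies, and W = 10.
D = 2*W - E - 2*Y  [with W=10, E=-3, Y=1]  = 21
Without intervention: W = Y - 1  [with Y=1]  = 0; D = 2*W - E - 2*Y  [with W=0, E=-3, Y=1]  = 1.
Change = 21 − 1 = 20.

20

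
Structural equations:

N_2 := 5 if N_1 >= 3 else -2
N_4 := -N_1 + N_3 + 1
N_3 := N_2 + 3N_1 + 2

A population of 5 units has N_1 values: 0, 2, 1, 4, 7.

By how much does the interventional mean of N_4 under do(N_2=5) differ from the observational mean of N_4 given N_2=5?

-5.4

Under do(N_2=5), N_2's equation is replaced by N_2=5 for every unit. Per-unit N_4: 8, 12, 10, 16, 22. Mean = 13.6.
Observing N_2=5 restricts to units where N_2's equation naturally yields 5: N_1 ∈ {4, 7}. In that subpopulation N_4 = 16, 22, mean 19.
Difference = 13.6 − 19 = -5.4.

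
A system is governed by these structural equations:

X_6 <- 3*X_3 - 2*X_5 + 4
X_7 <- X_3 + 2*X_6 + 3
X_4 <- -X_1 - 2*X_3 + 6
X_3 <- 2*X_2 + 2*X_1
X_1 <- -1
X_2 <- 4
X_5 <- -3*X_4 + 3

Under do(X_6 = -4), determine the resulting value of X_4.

do(X_6=-4) replaces the equation X_6 <- 3*X_3 - 2*X_5 + 4 with the constant X_6 = -4.
No directed path runs from X_6 to X_4, so X_4 keeps its natural value.
X_3 = 2*X_2 + 2*X_1  [with X_2=4, X_1=-1]  = 6
X_4 = -X_1 - 2*X_3 + 6  [with X_1=-1, X_3=6]  = -5

-5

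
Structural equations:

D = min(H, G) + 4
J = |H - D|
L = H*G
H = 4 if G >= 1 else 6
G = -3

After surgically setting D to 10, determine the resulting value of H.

Under do(D=10), the mechanism D = min(H, G) + 4 is discarded; D is fixed at 10.
Since H is not a descendant of the intervened variable, it is unaffected.
H = 4 if G >= 1 else 6  [with G=-3]  = 6

6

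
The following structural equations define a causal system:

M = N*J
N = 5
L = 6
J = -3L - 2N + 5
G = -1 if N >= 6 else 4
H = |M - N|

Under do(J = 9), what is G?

4

do(J=9) replaces the equation J = -3L - 2N + 5 with the constant J = 9.
G is not downstream of the intervention, so its value is determined by the original equations.
G = -1 if N >= 6 else 4  [with N=5]  = 4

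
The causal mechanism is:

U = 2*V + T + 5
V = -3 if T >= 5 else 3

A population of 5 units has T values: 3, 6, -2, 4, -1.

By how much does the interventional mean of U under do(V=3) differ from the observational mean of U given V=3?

1

Under do(V=3), V's equation is replaced by V=3 for every unit. Per-unit U: 14, 17, 9, 15, 10. Mean = 13.
Conditioning on V=3 selects the 4 unit(s) with T ∈ {3, -2, 4, -1}. Their U values: 14, 9, 15, 10. Mean = 12.
Difference = 13 − 12 = 1.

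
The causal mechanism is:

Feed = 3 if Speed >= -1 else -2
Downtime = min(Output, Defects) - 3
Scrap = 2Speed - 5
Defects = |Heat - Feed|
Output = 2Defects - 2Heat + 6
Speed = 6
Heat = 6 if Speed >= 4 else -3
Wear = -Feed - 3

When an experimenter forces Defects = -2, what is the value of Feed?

Under do(Defects=-2), the mechanism Defects = |Heat - Feed| is discarded; Defects is fixed at -2.
No directed path runs from Defects to Feed, so Feed keeps its natural value.
Feed = 3 if Speed >= -1 else -2  [with Speed=6]  = 3

3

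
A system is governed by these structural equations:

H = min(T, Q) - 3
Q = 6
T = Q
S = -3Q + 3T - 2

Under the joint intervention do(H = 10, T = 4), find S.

Setting H = 10, T = 4 by intervention discards those variables' equations.
S = -3Q + 3T - 2  [with Q=6, T=4]  = -8

-8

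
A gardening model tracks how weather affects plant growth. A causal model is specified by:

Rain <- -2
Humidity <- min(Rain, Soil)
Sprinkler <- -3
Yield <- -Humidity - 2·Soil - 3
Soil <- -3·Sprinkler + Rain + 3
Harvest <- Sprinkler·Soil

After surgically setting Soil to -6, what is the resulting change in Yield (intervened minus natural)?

do(Soil=-6) replaces the equation Soil <- -3·Sprinkler + Rain + 3 with the constant Soil = -6.
Humidity = min(Rain, Soil)  [with Rain=-2, Soil=-6]  = -6
Yield = -Humidity - 2·Soil - 3  [with Humidity=-6, Soil=-6]  = 15
Without intervention: Soil = -3·Sprinkler + Rain + 3  [with Sprinkler=-3, Rain=-2]  = 10; Humidity = min(Rain, Soil)  [with Rain=-2, Soil=10]  = -2; Yield = -Humidity - 2·Soil - 3  [with Humidity=-2, Soil=10]  = -21.
Change = 15 − (-21) = 36.

36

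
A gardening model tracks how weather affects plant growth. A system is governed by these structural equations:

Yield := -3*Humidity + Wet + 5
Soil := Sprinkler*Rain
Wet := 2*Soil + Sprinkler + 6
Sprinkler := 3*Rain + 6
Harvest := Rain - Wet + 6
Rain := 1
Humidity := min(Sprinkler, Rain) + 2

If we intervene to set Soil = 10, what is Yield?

The intervention breaks the incoming arrows to Soil: Soil := Sprinkler*Rain no longer applies, and Soil = 10.
Sprinkler = 3*Rain + 6  [with Rain=1]  = 9
Wet = 2*Soil + Sprinkler + 6  [with Soil=10, Sprinkler=9]  = 35
Humidity = min(Sprinkler, Rain) + 2  [with Sprinkler=9, Rain=1]  = 3
Yield = -3*Humidity + Wet + 5  [with Humidity=3, Wet=35]  = 31

31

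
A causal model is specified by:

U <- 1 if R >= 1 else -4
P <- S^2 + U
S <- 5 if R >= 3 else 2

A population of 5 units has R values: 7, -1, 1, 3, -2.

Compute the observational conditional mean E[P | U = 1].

Observing U=1 restricts to units where U's equation naturally yields 1: R ∈ {7, 1, 3}. In that subpopulation P = 26, 5, 26, mean 19.

19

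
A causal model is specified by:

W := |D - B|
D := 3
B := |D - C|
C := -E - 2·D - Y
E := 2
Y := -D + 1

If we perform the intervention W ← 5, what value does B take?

9

do(W=5) replaces the equation W := |D - B| with the constant W = 5.
Since B is not a descendant of the intervened variable, it is unaffected.
Y = -D + 1  [with D=3]  = -2
C = -E - 2·D - Y  [with E=2, D=3, Y=-2]  = -6
B = |D - C|  [with D=3, C=-6]  = 9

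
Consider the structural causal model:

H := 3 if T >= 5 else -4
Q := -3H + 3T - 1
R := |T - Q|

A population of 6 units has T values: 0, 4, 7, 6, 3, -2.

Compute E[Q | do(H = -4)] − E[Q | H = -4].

5.25

Every unit gets H=-4 under the intervention. Q values become 11, 23, 32, 29, 20, 5; E[Q|do(H=-4)] = 20.
Conditioning on H=-4 selects the 4 unit(s) with T ∈ {0, 4, 3, -2}. Their Q values: 11, 23, 20, 5. Mean = 14.75.
Difference = 20 − 14.75 = 5.25.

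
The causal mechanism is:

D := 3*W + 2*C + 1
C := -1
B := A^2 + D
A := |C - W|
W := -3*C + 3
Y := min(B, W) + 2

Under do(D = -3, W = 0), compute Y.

0

Setting D = -3, W = 0 by intervention discards those variables' equations.
A = |C - W|  [with C=-1, W=0]  = 1
B = A^2 + D  [with A=1, D=-3]  = -2
Y = min(B, W) + 2  [with B=-2, W=0]  = 0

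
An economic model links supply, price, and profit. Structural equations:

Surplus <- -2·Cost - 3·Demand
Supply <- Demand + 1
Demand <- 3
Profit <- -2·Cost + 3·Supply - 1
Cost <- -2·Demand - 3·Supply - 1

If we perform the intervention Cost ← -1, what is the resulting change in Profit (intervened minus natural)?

The intervention breaks the incoming arrows to Cost: Cost <- -2·Demand - 3·Supply - 1 no longer applies, and Cost = -1.
Supply = Demand + 1  [with Demand=3]  = 4
Profit = -2·Cost + 3·Supply - 1  [with Cost=-1, Supply=4]  = 13
Without intervention: Supply = Demand + 1  [with Demand=3]  = 4; Cost = -2·Demand - 3·Supply - 1  [with Demand=3, Supply=4]  = -19; Profit = -2·Cost + 3·Supply - 1  [with Cost=-19, Supply=4]  = 49.
Change = 13 − 49 = -36.

-36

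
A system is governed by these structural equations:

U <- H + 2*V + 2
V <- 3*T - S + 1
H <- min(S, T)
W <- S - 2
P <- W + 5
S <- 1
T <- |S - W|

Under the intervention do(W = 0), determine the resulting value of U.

9

Under do(W=0), the mechanism W <- S - 2 is discarded; W is fixed at 0.
T = |S - W|  [with S=1, W=0]  = 1
H = min(S, T)  [with S=1, T=1]  = 1
V = 3*T - S + 1  [with T=1, S=1]  = 3
U = H + 2*V + 2  [with H=1, V=3]  = 9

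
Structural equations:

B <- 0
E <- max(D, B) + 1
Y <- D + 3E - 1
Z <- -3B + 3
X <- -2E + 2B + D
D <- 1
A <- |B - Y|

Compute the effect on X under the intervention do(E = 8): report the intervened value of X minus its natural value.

The intervention breaks the incoming arrows to E: E <- max(D, B) + 1 no longer applies, and E = 8.
X = -2E + 2B + D  [with E=8, B=0, D=1]  = -15
Without intervention: E = max(D, B) + 1  [with D=1, B=0]  = 2; X = -2E + 2B + D  [with E=2, B=0, D=1]  = -3.
Change = -15 − (-3) = -12.

-12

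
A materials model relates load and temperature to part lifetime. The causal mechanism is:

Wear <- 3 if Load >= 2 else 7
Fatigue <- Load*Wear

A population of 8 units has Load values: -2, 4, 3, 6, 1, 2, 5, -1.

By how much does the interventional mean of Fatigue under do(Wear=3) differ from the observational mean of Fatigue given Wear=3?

do(Wear=3) breaks Wear's dependence on Load. With Wear=3 fixed, Fatigue across the units is -6, 12, 9, 18, 3, 6, 15, -3, mean 6.75.
Conditioning on Wear=3 selects the 5 unit(s) with Load ∈ {4, 3, 6, 2, 5}. Their Fatigue values: 12, 9, 18, 6, 15. Mean = 12.
Difference = 6.75 − 12 = -5.25.

-5.25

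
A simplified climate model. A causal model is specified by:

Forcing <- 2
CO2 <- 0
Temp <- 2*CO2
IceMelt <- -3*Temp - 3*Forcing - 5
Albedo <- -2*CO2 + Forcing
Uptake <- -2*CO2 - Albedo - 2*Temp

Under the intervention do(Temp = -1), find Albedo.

do(Temp=-1) replaces the equation Temp <- 2*CO2 with the constant Temp = -1.
Albedo is not downstream of the intervention, so its value is determined by the original equations.
Albedo = -2*CO2 + Forcing  [with CO2=0, Forcing=2]  = 2

2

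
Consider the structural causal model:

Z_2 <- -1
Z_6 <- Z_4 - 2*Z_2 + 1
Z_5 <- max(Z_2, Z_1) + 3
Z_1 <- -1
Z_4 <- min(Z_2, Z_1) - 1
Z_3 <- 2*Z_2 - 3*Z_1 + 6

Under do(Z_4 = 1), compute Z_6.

Under do(Z_4=1), the mechanism Z_4 <- min(Z_2, Z_1) - 1 is discarded; Z_4 is fixed at 1.
Z_6 = Z_4 - 2*Z_2 + 1  [with Z_4=1, Z_2=-1]  = 4

4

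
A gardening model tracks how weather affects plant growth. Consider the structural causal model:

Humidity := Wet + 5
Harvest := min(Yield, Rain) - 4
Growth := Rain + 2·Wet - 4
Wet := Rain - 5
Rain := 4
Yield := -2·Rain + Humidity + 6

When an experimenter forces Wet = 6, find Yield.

9

do(Wet=6) replaces the equation Wet := Rain - 5 with the constant Wet = 6.
Humidity = Wet + 5  [with Wet=6]  = 11
Yield = -2·Rain + Humidity + 6  [with Rain=4, Humidity=11]  = 9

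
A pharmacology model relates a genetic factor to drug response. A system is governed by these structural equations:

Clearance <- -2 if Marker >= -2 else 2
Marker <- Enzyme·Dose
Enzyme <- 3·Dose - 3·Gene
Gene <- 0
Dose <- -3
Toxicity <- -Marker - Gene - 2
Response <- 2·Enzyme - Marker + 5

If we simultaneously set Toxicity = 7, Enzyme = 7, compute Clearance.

Under do(Toxicity = 7, Enzyme = 7), each intervened variable's structural equation is replaced by its fixed value.
Marker = Enzyme·Dose  [with Enzyme=7, Dose=-3]  = -21
Clearance = -2 if Marker >= -2 else 2  [with Marker=-21]  = 2

2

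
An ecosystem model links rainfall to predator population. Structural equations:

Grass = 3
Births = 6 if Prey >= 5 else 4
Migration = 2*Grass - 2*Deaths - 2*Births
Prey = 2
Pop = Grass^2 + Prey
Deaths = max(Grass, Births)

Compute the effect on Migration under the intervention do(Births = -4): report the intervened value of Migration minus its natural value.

do(Births=-4) replaces the equation Births = 6 if Prey >= 5 else 4 with the constant Births = -4.
Deaths = max(Grass, Births)  [with Grass=3, Births=-4]  = 3
Migration = 2*Grass - 2*Deaths - 2*Births  [with Grass=3, Deaths=3, Births=-4]  = 8
Without intervention: Births = 6 if Prey >= 5 else 4  [with Prey=2]  = 4; Deaths = max(Grass, Births)  [with Grass=3, Births=4]  = 4; Migration = 2*Grass - 2*Deaths - 2*Births  [with Grass=3, Deaths=4, Births=4]  = -10.
Change = 8 − (-10) = 18.

18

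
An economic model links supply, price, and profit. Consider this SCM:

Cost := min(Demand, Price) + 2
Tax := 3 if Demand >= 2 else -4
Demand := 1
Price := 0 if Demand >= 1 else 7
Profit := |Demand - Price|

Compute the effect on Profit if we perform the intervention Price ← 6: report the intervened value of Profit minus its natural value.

do(Price=6) replaces the equation Price := 0 if Demand >= 1 else 7 with the constant Price = 6.
Profit = |Demand - Price|  [with Demand=1, Price=6]  = 5
Without intervention: Price = 0 if Demand >= 1 else 7  [with Demand=1]  = 0; Profit = |Demand - Price|  [with Demand=1, Price=0]  = 1.
Change = 5 − 1 = 4.

4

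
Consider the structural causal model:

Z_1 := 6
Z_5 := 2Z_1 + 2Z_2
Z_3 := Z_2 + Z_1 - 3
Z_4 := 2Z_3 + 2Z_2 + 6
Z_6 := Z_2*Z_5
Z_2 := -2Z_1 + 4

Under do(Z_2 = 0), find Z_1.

Under do(Z_2=0), the mechanism Z_2 := -2Z_1 + 4 is discarded; Z_2 is fixed at 0.
Z_1 is not downstream of the intervention, so its value is determined by the original equations.

6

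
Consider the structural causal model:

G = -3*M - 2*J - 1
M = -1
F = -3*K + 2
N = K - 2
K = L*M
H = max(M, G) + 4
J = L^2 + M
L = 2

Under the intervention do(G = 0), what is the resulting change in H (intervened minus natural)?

The intervention breaks the incoming arrows to G: G = -3*M - 2*J - 1 no longer applies, and G = 0.
H = max(M, G) + 4  [with M=-1, G=0]  = 4
Without intervention: J = L^2 + M  [with L=2, M=-1]  = 3; G = -3*M - 2*J - 1  [with M=-1, J=3]  = -4; H = max(M, G) + 4  [with M=-1, G=-4]  = 3.
Change = 4 − 3 = 1.

1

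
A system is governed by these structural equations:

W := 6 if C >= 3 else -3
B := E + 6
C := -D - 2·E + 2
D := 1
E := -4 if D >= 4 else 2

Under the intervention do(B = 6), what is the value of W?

-3

The intervention breaks the incoming arrows to B: B := E + 6 no longer applies, and B = 6.
Since W is not a descendant of the intervened variable, it is unaffected.
E = -4 if D >= 4 else 2  [with D=1]  = 2
C = -D - 2·E + 2  [with D=1, E=2]  = -3
W = 6 if C >= 3 else -3  [with C=-3]  = -3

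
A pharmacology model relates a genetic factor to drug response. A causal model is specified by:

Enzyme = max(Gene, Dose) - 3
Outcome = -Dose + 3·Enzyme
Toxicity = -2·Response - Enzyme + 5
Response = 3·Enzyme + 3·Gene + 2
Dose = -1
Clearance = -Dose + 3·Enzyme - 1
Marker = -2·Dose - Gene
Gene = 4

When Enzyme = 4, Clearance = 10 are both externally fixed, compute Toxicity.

-51

Under do(Enzyme = 4, Clearance = 10), each intervened variable's structural equation is replaced by its fixed value.
Response = 3·Enzyme + 3·Gene + 2  [with Enzyme=4, Gene=4]  = 26
Toxicity = -2·Response - Enzyme + 5  [with Response=26, Enzyme=4]  = -51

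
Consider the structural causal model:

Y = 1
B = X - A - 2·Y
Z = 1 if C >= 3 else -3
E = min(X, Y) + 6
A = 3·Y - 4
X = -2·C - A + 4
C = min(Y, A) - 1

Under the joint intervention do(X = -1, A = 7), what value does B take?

-10

Under do(X = -1, A = 7), each intervened variable's structural equation is replaced by its fixed value.
B = X - A - 2·Y  [with X=-1, A=7, Y=1]  = -10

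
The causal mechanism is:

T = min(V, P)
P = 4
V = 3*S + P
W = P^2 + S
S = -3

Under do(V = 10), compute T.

Intervening sets V = 10 and removes its equation (V = 3*S + P).
T = min(V, P)  [with V=10, P=4]  = 4

4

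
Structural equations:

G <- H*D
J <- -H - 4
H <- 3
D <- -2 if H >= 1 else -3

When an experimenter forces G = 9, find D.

-2

Under do(G=9), the mechanism G <- H*D is discarded; G is fixed at 9.
Since D is not a descendant of the intervened variable, it is unaffected.
D = -2 if H >= 1 else -3  [with H=3]  = -2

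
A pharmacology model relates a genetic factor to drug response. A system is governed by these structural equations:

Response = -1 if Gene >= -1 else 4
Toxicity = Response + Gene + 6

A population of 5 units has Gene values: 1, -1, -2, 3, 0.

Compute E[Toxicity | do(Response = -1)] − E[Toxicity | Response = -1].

-0.55

do(Response=-1) breaks Response's dependence on Gene. With Response=-1 fixed, Toxicity across the units is 6, 4, 3, 8, 5, mean 5.2.
E[Toxicity|Response=-1] averages over only the 4 units with Response=-1 (Gene = 1, -1, 3, 0): Toxicity = 6, 4, 8, 5, mean 5.75.
Difference = 5.2 − 5.75 = -0.55.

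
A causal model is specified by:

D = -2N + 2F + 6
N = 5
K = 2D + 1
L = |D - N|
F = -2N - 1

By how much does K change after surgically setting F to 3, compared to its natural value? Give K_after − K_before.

do(F=3) replaces the equation F = -2N - 1 with the constant F = 3.
D = -2N + 2F + 6  [with N=5, F=3]  = 2
K = 2D + 1  [with D=2]  = 5
Without intervention: F = -2N - 1  [with N=5]  = -11; D = -2N + 2F + 6  [with N=5, F=-11]  = -26; K = 2D + 1  [with D=-26]  = -51.
Change = 5 − (-51) = 56.

56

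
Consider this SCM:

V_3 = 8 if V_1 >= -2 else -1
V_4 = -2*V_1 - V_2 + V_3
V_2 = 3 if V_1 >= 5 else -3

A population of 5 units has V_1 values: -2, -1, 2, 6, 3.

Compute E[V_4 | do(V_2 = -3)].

7.8

Every unit gets V_2=-3 under the intervention. V_4 values become 15, 13, 7, -1, 5; E[V_4|do(V_2=-3)] = 7.8.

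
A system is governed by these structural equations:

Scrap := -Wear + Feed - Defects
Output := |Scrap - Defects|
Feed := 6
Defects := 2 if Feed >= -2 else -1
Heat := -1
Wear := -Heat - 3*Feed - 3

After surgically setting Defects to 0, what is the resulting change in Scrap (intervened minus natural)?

Intervening sets Defects = 0 and removes its equation (Defects := 2 if Feed >= -2 else -1).
Wear = -Heat - 3*Feed - 3  [with Heat=-1, Feed=6]  = -20
Scrap = -Wear + Feed - Defects  [with Wear=-20, Feed=6, Defects=0]  = 26
Without intervention: Wear = -Heat - 3*Feed - 3  [with Heat=-1, Feed=6]  = -20; Defects = 2 if Feed >= -2 else -1  [with Feed=6]  = 2; Scrap = -Wear + Feed - Defects  [with Wear=-20, Feed=6, Defects=2]  = 24.
Change = 26 − 24 = 2.

2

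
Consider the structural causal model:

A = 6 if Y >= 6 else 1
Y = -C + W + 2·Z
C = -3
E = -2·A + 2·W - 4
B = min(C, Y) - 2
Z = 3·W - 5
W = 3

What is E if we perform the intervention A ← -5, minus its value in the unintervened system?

22

Under do(A=-5), the mechanism A = 6 if Y >= 6 else 1 is discarded; A is fixed at -5.
E = -2·A + 2·W - 4  [with A=-5, W=3]  = 12
Without intervention: Z = 3·W - 5  [with W=3]  = 4; Y = -C + W + 2·Z  [with C=-3, W=3, Z=4]  = 14; A = 6 if Y >= 6 else 1  [with Y=14]  = 6; E = -2·A + 2·W - 4  [with A=6, W=3]  = -10.
Change = 12 − (-10) = 22.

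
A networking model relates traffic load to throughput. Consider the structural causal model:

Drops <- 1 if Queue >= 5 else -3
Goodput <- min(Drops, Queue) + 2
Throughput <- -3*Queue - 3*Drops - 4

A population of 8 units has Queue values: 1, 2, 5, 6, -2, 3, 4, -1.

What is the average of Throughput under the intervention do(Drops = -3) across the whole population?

-1.75

Under do(Drops=-3), Drops's equation is replaced by Drops=-3 for every unit. Per-unit Throughput: 2, -1, -10, -13, 11, -4, -7, 8. Mean = -1.75.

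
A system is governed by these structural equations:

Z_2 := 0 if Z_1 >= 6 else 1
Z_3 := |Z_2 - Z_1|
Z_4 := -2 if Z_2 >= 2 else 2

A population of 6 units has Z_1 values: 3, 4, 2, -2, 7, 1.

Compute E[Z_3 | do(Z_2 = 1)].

2.5

The intervention sets Z_2=1 in all 6 units regardless of Z_1. Recomputing Z_3 per unit gives 2, 3, 1, 3, 6, 0; average 2.5.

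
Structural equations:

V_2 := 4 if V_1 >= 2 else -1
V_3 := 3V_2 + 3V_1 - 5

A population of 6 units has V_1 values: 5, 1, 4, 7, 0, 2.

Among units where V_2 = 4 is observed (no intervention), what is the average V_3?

20.5

Conditioning on V_2=4 selects the 4 unit(s) with V_1 ∈ {5, 4, 7, 2}. Their V_3 values: 22, 19, 28, 13. Mean = 20.5.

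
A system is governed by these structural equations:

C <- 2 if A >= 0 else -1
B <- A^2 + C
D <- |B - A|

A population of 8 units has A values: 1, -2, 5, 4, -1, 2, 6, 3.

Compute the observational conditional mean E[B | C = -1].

1.5

Conditioning on C=-1 selects the 2 unit(s) with A ∈ {-2, -1}. Their B values: 3, 0. Mean = 1.5.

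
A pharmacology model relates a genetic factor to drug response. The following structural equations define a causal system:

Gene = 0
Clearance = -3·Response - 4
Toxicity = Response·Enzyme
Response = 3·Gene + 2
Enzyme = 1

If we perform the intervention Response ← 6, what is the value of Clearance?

-22

do(Response=6) replaces the equation Response = 3·Gene + 2 with the constant Response = 6.
Clearance = -3·Response - 4  [with Response=6]  = -22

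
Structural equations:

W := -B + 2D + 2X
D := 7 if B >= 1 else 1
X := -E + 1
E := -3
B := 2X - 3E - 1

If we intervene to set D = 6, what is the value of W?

4

Intervening sets D = 6 and removes its equation (D := 7 if B >= 1 else 1).
X = -E + 1  [with E=-3]  = 4
B = 2X - 3E - 1  [with X=4, E=-3]  = 16
W = -B + 2D + 2X  [with B=16, D=6, X=4]  = 4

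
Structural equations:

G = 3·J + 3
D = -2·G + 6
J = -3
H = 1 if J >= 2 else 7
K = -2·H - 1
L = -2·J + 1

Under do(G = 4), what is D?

Under do(G=4), the mechanism G = 3·J + 3 is discarded; G is fixed at 4.
D = -2·G + 6  [with G=4]  = -2

-2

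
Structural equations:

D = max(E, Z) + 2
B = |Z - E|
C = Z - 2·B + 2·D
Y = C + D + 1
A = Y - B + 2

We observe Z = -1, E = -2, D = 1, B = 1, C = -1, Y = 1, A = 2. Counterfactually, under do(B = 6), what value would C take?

-11

Intervening sets B = 6 and removes its equation (B = |Z - E|).
D = max(E, Z) + 2  [with E=-2, Z=-1]  = 1
C = Z - 2·B + 2·D  [with Z=-1, B=6, D=1]  = -11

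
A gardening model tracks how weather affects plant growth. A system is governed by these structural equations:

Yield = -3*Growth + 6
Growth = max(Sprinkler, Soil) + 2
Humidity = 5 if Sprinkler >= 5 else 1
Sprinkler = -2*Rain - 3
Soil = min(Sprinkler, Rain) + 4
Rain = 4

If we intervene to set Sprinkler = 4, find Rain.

4

Under do(Sprinkler=4), the mechanism Sprinkler = -2*Rain - 3 is discarded; Sprinkler is fixed at 4.
Rain is not downstream of the intervention, so its value is determined by the original equations.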